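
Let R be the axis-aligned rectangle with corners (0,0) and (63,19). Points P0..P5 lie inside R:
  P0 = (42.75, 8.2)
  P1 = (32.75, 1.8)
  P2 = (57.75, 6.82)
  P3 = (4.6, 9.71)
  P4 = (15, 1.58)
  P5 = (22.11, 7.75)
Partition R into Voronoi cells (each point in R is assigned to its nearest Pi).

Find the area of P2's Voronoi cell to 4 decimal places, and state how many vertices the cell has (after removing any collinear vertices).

Area of P2's cell: 238.7715 (4 vertices)

1. box [0,63]×[0,19]: [(0, 0) (63, 0) (63, 19) (0, 19)]
2. ⊥bis P2·P0 via (50.25,7.51): [(49.5591, 0) (63, 0) (63, 19) (51.3071, 19)]  |A|=238.7715
3. ⊥bis P2·P1 via (45.25,4.31): [(49.5591, 0) (63, 0) (63, 19) (51.3071, 19)]  |A|=238.7715
4. ⊥bis P2·P3 via (31.175,8.265): [(49.5591, 0) (63, 0) (63, 19) (51.3071, 19)]  |A|=238.7715
5. ⊥bis P2·P4 via (36.375,4.2): [(49.5591, 0) (63, 0) (63, 19) (51.3071, 19)]  |A|=238.7715
6. ⊥bis P2·P5 via (39.93,7.285): [(49.5591, 0) (63, 0) (63, 19) (51.3071, 19)]  |A|=238.7715
7. canonical 4-gon: [(49.5591, 0) (63, 0) (63, 19) (51.3071, 19)]
8. shoelace: 238.7715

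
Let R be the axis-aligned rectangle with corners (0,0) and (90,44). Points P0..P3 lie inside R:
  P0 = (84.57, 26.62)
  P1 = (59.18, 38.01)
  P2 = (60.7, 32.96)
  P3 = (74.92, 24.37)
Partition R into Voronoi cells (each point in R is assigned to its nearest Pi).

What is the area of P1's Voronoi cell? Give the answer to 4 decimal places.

1. box [0,90]×[0,44]: [(0, 0) (90, 0) (90, 44) (0, 44)]
2. ⊥bis P1·P0 via (71.875,32.315): [(0, 0) (57.3784, 0) (77.1169, 44) (0, 44)]  |A|=2958.8976
3. ⊥bis P1·P2 via (59.94,35.485): [(0, 17.4437) (75.3821, 40.1329) (77.1169, 44) (0, 44)]  |A|=1150.0453
4. ⊥bis P1·P3 via (67.05,31.19): [(0, 17.4437) (74.5943, 39.8958) (76.0072, 41.5262) (77.1169, 44) (0, 44)]  |A|=1149.5706
5. canonical 5-gon: [(0, 17.4437) (74.5943, 39.8958) (76.0072, 41.5262) (77.1169, 44) (0, 44)]
6. shoelace: 1149.5706

Area of P1's cell: 1149.5706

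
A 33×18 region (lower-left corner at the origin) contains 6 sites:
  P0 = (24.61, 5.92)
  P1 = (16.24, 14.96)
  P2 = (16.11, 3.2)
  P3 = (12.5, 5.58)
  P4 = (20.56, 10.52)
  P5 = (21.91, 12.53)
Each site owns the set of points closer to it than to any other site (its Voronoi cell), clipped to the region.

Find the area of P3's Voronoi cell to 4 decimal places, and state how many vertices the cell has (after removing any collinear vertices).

Area of P3's cell: 189.3892 (5 vertices)

1. box [0,33]×[0,18]: [(0, 0) (33, 0) (33, 18) (0, 18)]
2. ⊥bis P3·P0 via (18.555,5.75): [(0, 0) (18.7164, 0) (18.2111, 18) (0, 18)]  |A|=332.3476
3. ⊥bis P3·P1 via (14.37,10.27): [(0, 15.9996) (0, 0) (18.7164, 0) (18.474, 8.6336)]  |A|=228.5842
4. ⊥bis P3·P2 via (14.305,4.39): [(17.3882, 9.0666) (0, 15.9996) (0, 0) (11.4108, 0)]  |A|=190.8305
5. ⊥bis P3·P4 via (16.53,8.05): [(16.6206, 7.9023) (15.4279, 9.8482) (0, 15.9996) (0, 0) (11.4108, 0)]  |A|=189.3892
6. ⊥bis P3·P5 via (17.205,9.055): [(16.6206, 7.9023) (15.4279, 9.8482) (0, 15.9996) (0, 0) (11.4108, 0)]  |A|=189.3892
7. canonical 5-gon: [(16.6206, 7.9023) (15.4279, 9.8482) (0, 15.9996) (0, 0) (11.4108, 0)]
8. shoelace: 189.3892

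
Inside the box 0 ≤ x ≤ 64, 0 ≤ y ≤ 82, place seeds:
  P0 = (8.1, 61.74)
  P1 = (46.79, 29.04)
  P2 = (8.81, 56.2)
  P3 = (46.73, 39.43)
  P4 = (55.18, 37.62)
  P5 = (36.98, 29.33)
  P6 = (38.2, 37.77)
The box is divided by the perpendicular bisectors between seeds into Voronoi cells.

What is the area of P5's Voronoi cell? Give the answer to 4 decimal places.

Area of P5's cell: 1322.2648

1. box [0,64]×[0,82]: [(0, 0) (64, 0) (64, 82) (0, 82)]
2. ⊥bis P5·P0 via (22.54,45.535): [(0, 25.45) (0, 0) (64, 0) (64, 82) (63.4621, 82)]  |A|=3453.6084
3. ⊥bis P5·P1 via (41.885,29.185): [(42.9048, 63.6817) (0, 25.45) (0, 0) (41.0222, 0)]  |A|=1852.1464
4. ⊥bis P5·P2 via (22.895,42.765): [(42.9048, 63.6817) (42.5159, 63.3352) (0, 18.7623) (0, 0) (41.0222, 0)]  |A|=1709.98
5. ⊥bis P5·P3 via (41.855,34.38): [(42.0335, 34.2077) (27.8202, 47.9285) (0, 18.7623) (0, 0) (41.0222, 0)]  |A|=1494.0917
6. ⊥bis P5·P4 via (46.08,33.475): [(42.0335, 34.2077) (27.8202, 47.9285) (0, 18.7623) (0, 0) (41.0222, 0)]  |A|=1494.0917
7. ⊥bis P5·P6 via (37.59,33.55): [(41.9952, 32.9132) (16.9509, 36.5334) (0, 18.7623) (0, 0) (41.0222, 0)]  |A|=1322.2648
8. canonical 5-gon: [(41.9952, 32.9132) (16.9509, 36.5334) (0, 18.7623) (0, 0) (41.0222, 0)]
9. shoelace: 1322.2648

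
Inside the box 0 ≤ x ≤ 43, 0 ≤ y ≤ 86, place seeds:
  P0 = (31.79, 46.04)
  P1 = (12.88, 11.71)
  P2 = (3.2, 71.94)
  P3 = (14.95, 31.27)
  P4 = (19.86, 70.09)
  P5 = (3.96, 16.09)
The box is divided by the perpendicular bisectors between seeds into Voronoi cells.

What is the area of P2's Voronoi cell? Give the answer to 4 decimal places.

1. box [0,43]×[0,86]: [(0, 0) (43, 0) (43, 86) (0, 86)]
2. ⊥bis P2·P0 via (17.495,58.99): [(0, 39.678) (41.9637, 86) (0, 86)]  |A|=971.9214
3. ⊥bis P2·P1 via (8.04,41.825): [(0, 40.5328) (0.9064, 40.6785) (41.9637, 86) (0, 86)]  |A|=971.5339
4. ⊥bis P2·P3 via (9.075,51.605): [(0, 48.9831) (11.4181, 52.2819) (41.9637, 86) (0, 86)]  |A|=918.7976
5. ⊥bis P2·P4 via (11.53,71.015): [(0, 48.9831) (9.3846, 51.6944) (13.194, 86) (0, 86)]  |A|=400.0073
6. ⊥bis P2·P5 via (3.58,44.015): [(0, 48.9831) (9.3846, 51.6944) (13.194, 86) (0, 86)]  |A|=400.0073
7. canonical 4-gon: [(0, 48.9831) (9.3846, 51.6944) (13.194, 86) (0, 86)]
8. shoelace: 400.0073

Area of P2's cell: 400.0073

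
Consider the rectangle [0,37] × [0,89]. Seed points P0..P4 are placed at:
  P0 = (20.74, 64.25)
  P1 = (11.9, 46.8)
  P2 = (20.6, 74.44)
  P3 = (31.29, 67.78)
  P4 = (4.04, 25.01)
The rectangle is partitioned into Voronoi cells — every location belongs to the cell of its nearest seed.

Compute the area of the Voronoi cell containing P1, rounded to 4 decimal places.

1. box [0,37]×[0,89]: [(0, 0) (37, 0) (37, 89) (0, 89)]
2. ⊥bis P1·P0 via (16.32,55.525): [(0, 63.7926) (0, 0) (37, 0) (37, 45.0487)]  |A|=2013.5634
3. ⊥bis P1·P2 via (16.25,60.62): [(0, 63.7926) (0, 0) (37, 0) (37, 45.0487)]  |A|=2013.5634
4. ⊥bis P1·P3 via (21.595,57.29): [(32.22, 47.4702) (0, 63.7926) (0, 0) (37, 0) (37, 43.0525)]  |A|=2008.7925
5. ⊥bis P1·P4 via (7.97,35.905): [(32.22, 47.4702) (0, 63.7926) (0, 38.7799) (37, 25.4334) (37, 43.0525)]  |A|=820.846
6. canonical 5-gon: [(32.22, 47.4702) (0, 63.7926) (0, 38.7799) (37, 25.4334) (37, 43.0525)]
7. shoelace: 820.846

Area of P1's cell: 820.8460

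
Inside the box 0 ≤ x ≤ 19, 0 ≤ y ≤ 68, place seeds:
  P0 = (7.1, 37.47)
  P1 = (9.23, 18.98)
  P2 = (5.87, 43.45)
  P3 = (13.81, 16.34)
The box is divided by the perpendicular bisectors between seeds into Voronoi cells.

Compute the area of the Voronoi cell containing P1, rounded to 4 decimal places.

1. box [0,19]×[0,68]: [(0, 0) (19, 0) (19, 68) (0, 68)]
2. ⊥bis P1·P0 via (8.165,28.225): [(0, 27.2844) (0, 0) (19, 0) (19, 29.4732)]  |A|=539.197
3. ⊥bis P1·P2 via (7.55,31.215): [(0, 27.2844) (0, 0) (19, 0) (19, 29.4732)]  |A|=539.197
4. ⊥bis P1·P3 via (11.52,17.66): [(18.2816, 29.3904) (0, 27.2844) (0, 0) (1.3404, 0)]  |A|=269.0998
5. canonical 4-gon: [(18.2816, 29.3904) (0, 27.2844) (0, 0) (1.3404, 0)]
6. shoelace: 269.0998

Area of P1's cell: 269.0998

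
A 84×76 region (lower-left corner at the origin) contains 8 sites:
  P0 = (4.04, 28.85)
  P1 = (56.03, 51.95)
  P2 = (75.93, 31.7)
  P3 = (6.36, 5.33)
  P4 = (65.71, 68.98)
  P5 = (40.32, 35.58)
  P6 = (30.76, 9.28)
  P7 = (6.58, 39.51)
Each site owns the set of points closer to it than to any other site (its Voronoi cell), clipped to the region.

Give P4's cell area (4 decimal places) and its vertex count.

Area of P4's cell: 697.5353 (4 vertices)

1. box [0,84]×[0,76]: [(0, 0) (84, 0) (84, 76) (0, 76)]
2. ⊥bis P4·P0 via (34.875,48.915): [(66.705, 0) (84, 0) (84, 76) (17.2502, 76)]  |A|=3193.7004
3. ⊥bis P4·P1 via (60.87,60.465): [(84, 47.3177) (84, 76) (33.5393, 76)]  |A|=723.6641
4. ⊥bis P4·P2 via (70.82,50.34): [(76.1245, 51.7942) (84, 53.9532) (84, 76) (33.5393, 76)]  |A|=697.5353
5. ⊥bis P4·P3 via (36.035,37.155): [(76.1245, 51.7942) (84, 53.9532) (84, 76) (33.5393, 76)]  |A|=697.5353
6. ⊥bis P4·P5 via (53.015,52.28): [(76.1245, 51.7942) (84, 53.9532) (84, 76) (33.5393, 76)]  |A|=697.5353
7. ⊥bis P4·P6 via (48.235,39.13): [(76.1245, 51.7942) (84, 53.9532) (84, 76) (33.5393, 76)]  |A|=697.5353
8. ⊥bis P4·P7 via (36.145,54.245): [(76.1245, 51.7942) (84, 53.9532) (84, 76) (33.5393, 76)]  |A|=697.5353
9. canonical 4-gon: [(76.1245, 51.7942) (84, 53.9532) (84, 76) (33.5393, 76)]
10. shoelace: 697.5353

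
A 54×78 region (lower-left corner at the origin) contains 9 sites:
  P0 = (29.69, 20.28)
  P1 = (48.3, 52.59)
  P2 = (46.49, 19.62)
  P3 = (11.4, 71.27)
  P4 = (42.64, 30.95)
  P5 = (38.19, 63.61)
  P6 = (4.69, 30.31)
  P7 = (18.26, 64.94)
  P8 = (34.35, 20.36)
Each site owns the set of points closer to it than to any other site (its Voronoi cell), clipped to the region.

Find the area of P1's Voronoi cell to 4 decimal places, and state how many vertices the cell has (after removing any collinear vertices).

1. box [0,54]×[0,78]: [(0, 0) (54, 0) (54, 78) (0, 78)]
2. ⊥bis P1·P0 via (38.995,36.435): [(0, 58.8954) (54, 27.7924) (54, 78) (0, 78)]  |A|=1871.4287
3. ⊥bis P1·P2 via (47.395,36.105): [(0, 58.8954) (38.7433, 36.58) (54, 35.7424) (54, 78) (0, 78)]  |A|=1810.7833
4. ⊥bis P1·P3 via (29.85,61.93): [(21.9218, 46.2689) (38.7433, 36.58) (54, 35.7424) (54, 78) (37.9852, 78)]  |A|=998.7238
5. ⊥bis P1·P4 via (45.47,41.77): [(22.664, 47.735) (54, 39.539) (54, 78) (37.9852, 78)]  |A|=844.9523
6. ⊥bis P1·P5 via (43.245,58.1): [(29.8876, 45.8456) (54, 39.539) (54, 67.9669)]  |A|=342.7327
7. ⊥bis P1·P6 via (26.495,41.45): [(29.8876, 45.8456) (54, 39.539) (54, 67.9669)]  |A|=342.7327
8. ⊥bis P1·P7 via (33.28,58.765): [(29.8876, 45.8456) (54, 39.539) (54, 67.9669)]  |A|=342.7327
9. ⊥bis P1·P8 via (41.325,36.475): [(29.8876, 45.8456) (54, 39.539) (54, 67.9669)]  |A|=342.7327
10. canonical 3-gon: [(29.8876, 45.8456) (54, 39.539) (54, 67.9669)]
11. shoelace: 342.7327

Area of P1's cell: 342.7327 (3 vertices)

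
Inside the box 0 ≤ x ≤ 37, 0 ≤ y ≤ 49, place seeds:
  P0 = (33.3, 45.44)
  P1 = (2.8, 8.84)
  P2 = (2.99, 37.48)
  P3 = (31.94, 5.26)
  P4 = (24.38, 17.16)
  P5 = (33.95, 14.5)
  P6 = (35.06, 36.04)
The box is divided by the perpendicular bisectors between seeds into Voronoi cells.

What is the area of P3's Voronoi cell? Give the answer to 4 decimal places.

Area of P3's cell: 174.5355

1. box [0,37]×[0,49]: [(0, 0) (37, 0) (37, 49) (0, 49)]
2. ⊥bis P3·P0 via (32.62,25.35): [(0, 26.4541) (0, 0) (37, 0) (37, 25.2017)]  |A|=955.6334
3. ⊥bis P3·P1 via (17.37,7.05): [(19.6721, 25.7883) (16.5039, 0) (37, 0) (37, 25.2017)]  |A|=482.6265
4. ⊥bis P3·P2 via (17.465,21.37): [(22.2839, 25.6999) (19.3358, 23.0509) (16.5039, 0) (37, 0) (37, 25.2017)]  |A|=479.0369
5. ⊥bis P3·P4 via (28.16,11.21): [(17.0109, 4.127) (16.5039, 0) (37, 0) (37, 16.826)]  |A|=210.4625
6. ⊥bis P3·P5 via (32.945,9.88): [(27.821, 10.9946) (17.0109, 4.127) (16.5039, 0) (37, 0) (37, 8.9979)]  |A|=174.5355
7. ⊥bis P3·P6 via (33.5,20.65): [(27.821, 10.9946) (17.0109, 4.127) (16.5039, 0) (37, 0) (37, 8.9979)]  |A|=174.5355
8. canonical 5-gon: [(27.821, 10.9946) (17.0109, 4.127) (16.5039, 0) (37, 0) (37, 8.9979)]
9. shoelace: 174.5355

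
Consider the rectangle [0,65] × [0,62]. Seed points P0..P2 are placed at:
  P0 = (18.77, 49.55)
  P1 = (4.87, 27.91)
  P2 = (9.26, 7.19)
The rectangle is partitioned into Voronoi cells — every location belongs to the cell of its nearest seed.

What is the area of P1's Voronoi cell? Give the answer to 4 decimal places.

1. box [0,65]×[0,62]: [(0, 0) (65, 0) (65, 62) (0, 62)]
2. ⊥bis P1·P0 via (11.82,38.73): [(0, 46.3223) (0, 0) (65, 0) (65, 4.5709)]  |A|=1654.0313
3. ⊥bis P1·P2 via (7.065,17.55): [(35.4357, 23.561) (0, 46.3223) (0, 16.0531)]  |A|=536.3049
4. canonical 3-gon: [(35.4357, 23.561) (0, 46.3223) (0, 16.0531)]
5. shoelace: 536.3049

Area of P1's cell: 536.3049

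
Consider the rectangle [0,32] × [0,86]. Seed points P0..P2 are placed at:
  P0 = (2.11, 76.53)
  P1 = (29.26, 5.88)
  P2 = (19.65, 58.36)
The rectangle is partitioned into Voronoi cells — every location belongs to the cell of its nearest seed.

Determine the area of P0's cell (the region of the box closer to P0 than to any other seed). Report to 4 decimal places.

1. box [0,32]×[0,86]: [(0, 0) (32, 0) (32, 86) (0, 86)]
2. ⊥bis P0·P1 via (15.685,41.205): [(0, 35.1774) (32, 47.4747) (32, 86) (0, 86)]  |A|=1429.5664
3. ⊥bis P0·P2 via (10.88,67.445): [(0, 56.9422) (30.1015, 86) (0, 86)]  |A|=437.3405
4. canonical 3-gon: [(0, 56.9422) (30.1015, 86) (0, 86)]
5. shoelace: 437.3405

Area of P0's cell: 437.3405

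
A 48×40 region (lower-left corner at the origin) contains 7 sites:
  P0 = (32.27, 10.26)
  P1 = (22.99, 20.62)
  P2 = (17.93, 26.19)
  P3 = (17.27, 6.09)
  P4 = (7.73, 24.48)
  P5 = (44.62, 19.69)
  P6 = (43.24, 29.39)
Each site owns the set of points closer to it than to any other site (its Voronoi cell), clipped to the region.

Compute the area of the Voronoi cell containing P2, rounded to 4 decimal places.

Area of P2's cell: 278.7269

1. box [0,48]×[0,40]: [(0, 0) (48, 0) (48, 40) (0, 40)]
2. ⊥bis P2·P0 via (25.1,18.225): [(0, 0) (4.8542, 0) (48, 38.8393) (48, 40) (0, 40)]  |A|=1082.1241
3. ⊥bis P2·P1 via (20.46,23.405): [(0, 4.8184) (38.7276, 40) (0, 40)]  |A|=681.2506
4. ⊥bis P2·P3 via (17.6,16.14): [(0, 16.7179) (12.642, 16.3028) (38.7276, 40) (0, 40)]  |A|=606.0337
5. ⊥bis P2·P4 via (12.83,25.335): [(14.1192, 17.6448) (38.7276, 40) (10.3715, 40)]  |A|=316.9537
6. ⊥bis P2·P5 via (31.275,22.94): [(14.1192, 17.6448) (34.4928, 36.153) (35.4297, 40) (10.3715, 40)]  |A|=310.6102
7. ⊥bis P2·P6 via (30.585,27.79): [(14.1192, 17.6448) (30.0392, 32.1071) (29.0413, 40) (10.3715, 40)]  |A|=278.7269
8. canonical 4-gon: [(14.1192, 17.6448) (30.0392, 32.1071) (29.0413, 40) (10.3715, 40)]
9. shoelace: 278.7269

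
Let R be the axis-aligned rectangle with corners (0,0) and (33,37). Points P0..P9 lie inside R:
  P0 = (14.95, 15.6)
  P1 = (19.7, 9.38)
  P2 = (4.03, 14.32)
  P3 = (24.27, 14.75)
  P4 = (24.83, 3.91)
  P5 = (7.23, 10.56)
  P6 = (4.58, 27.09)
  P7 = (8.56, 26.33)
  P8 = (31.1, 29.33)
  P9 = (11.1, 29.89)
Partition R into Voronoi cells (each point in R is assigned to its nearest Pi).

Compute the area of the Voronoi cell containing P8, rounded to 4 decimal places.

Area of P8's cell: 173.9976

1. box [0,33]×[0,37]: [(0, 0) (33, 0) (33, 37) (0, 37)]
2. ⊥bis P8·P0 via (23.025,22.465): [(33, 10.7318) (33, 37) (10.668, 37)]  |A|=293.3102
3. ⊥bis P8·P1 via (25.4,19.355): [(25.9231, 19.0561) (33, 15.0121) (33, 37) (10.668, 37)]  |A|=278.1646
4. ⊥bis P8·P2 via (17.565,21.825): [(25.9231, 19.0561) (33, 15.0121) (33, 37) (10.668, 37)]  |A|=278.1646
5. ⊥bis P8·P3 via (27.685,22.04): [(20.5413, 25.3865) (33, 19.5502) (33, 37) (10.668, 37)]  |A|=238.3777
6. ⊥bis P8·P4 via (27.965,16.62): [(20.5413, 25.3865) (33, 19.5502) (33, 37) (10.668, 37)]  |A|=238.3777
7. ⊥bis P8·P5 via (19.165,19.945): [(20.5413, 25.3865) (33, 19.5502) (33, 37) (10.668, 37)]  |A|=238.3777
8. ⊥bis P8·P6 via (17.84,28.21): [(17.8068, 28.6029) (20.5413, 25.3865) (33, 19.5502) (33, 37) (17.0976, 37)]  |A|=211.383
9. ⊥bis P8·P7 via (19.83,27.83): [(20.0836, 25.9249) (20.5413, 25.3865) (33, 19.5502) (33, 37) (18.6095, 37)]  |A|=194.4012
10. ⊥bis P8·P9 via (21.1,29.61): [(20.976, 25.1828) (33, 19.5502) (33, 37) (21.3069, 37)]  |A|=173.9976
11. canonical 4-gon: [(20.976, 25.1828) (33, 19.5502) (33, 37) (21.3069, 37)]
12. shoelace: 173.9976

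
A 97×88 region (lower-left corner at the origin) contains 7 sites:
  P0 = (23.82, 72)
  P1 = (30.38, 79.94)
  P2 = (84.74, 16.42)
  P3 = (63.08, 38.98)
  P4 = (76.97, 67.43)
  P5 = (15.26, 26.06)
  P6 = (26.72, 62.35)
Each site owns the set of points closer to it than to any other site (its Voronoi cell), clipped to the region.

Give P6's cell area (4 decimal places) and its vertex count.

Area of P6's cell: 1010.0983 (6 vertices)

1. box [0,97]×[0,88]: [(0, 0) (97, 0) (97, 88) (0, 88)]
2. ⊥bis P6·P0 via (25.27,67.175): [(0, 59.5809) (0, 0) (97, 0) (97, 88) (94.567, 88)]  |A|=7192.246
3. ⊥bis P6·P1 via (28.55,71.145): [(34.4178, 69.9241) (0, 59.5809) (0, 0) (97, 0) (97, 56.9024)]  |A|=6197.1787
4. ⊥bis P6·P2 via (55.73,39.385): [(73.4725, 61.7978) (34.4178, 69.9241) (0, 59.5809) (0, 0) (24.5519, 0)]  |A|=3289.2259
5. ⊥bis P6·P3 via (44.9,50.665): [(54.5819, 65.7285) (34.4178, 69.9241) (0, 59.5809) (0, 0) (12.3356, 0)]  |A|=2207.9017
6. ⊥bis P6·P4 via (51.845,64.89): [(52.1437, 61.9351) (51.6996, 66.3282) (34.4178, 69.9241) (0, 59.5809) (0, 0) (12.3356, 0)]  |A|=2201.7038
7. ⊥bis P6·P5 via (20.99,44.205): [(37.4143, 39.0184) (52.1437, 61.9351) (51.6996, 66.3282) (34.4178, 69.9241) (0, 59.5809) (0, 50.8334)]  |A|=1010.0983
8. canonical 6-gon: [(37.4143, 39.0184) (52.1437, 61.9351) (51.6996, 66.3282) (34.4178, 69.9241) (0, 59.5809) (0, 50.8334)]
9. shoelace: 1010.0983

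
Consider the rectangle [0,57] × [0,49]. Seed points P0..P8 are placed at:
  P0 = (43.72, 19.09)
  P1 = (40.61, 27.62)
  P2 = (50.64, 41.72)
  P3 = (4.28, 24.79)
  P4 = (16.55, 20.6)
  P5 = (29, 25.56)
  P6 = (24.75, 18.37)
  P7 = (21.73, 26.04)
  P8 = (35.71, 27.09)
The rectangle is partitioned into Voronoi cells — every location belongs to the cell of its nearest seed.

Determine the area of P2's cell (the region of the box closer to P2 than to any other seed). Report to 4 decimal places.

1. box [0,57]×[0,49]: [(0, 0) (57, 0) (57, 49) (0, 49)]
2. ⊥bis P2·P0 via (47.18,30.405): [(0, 44.8321) (57, 27.4022) (57, 49) (0, 49)]  |A|=734.3233
3. ⊥bis P2·P1 via (45.625,34.67): [(54.9689, 28.0232) (57, 27.4022) (57, 49) (25.4801, 49)]  |A|=352.526
4. ⊥bis P2·P3 via (27.46,33.255): [(54.9689, 28.0232) (57, 27.4022) (57, 49) (25.4801, 49)]  |A|=352.526
5. ⊥bis P2·P4 via (33.595,31.16): [(54.9689, 28.0232) (57, 27.4022) (57, 49) (25.4801, 49)]  |A|=352.526
6. ⊥bis P2·P5 via (39.82,33.64): [(31.6013, 44.6457) (54.9689, 28.0232) (57, 27.4022) (57, 49) (28.3497, 49)]  |A|=346.2786
7. ⊥bis P2·P6 via (37.695,30.045): [(31.6013, 44.6457) (54.9689, 28.0232) (57, 27.4022) (57, 49) (28.3497, 49)]  |A|=346.2786
8. ⊥bis P2·P7 via (36.185,33.88): [(31.6013, 44.6457) (54.9689, 28.0232) (57, 27.4022) (57, 49) (28.3497, 49)]  |A|=346.2786
9. ⊥bis P2·P8 via (43.175,34.405): [(36.6806, 41.0326) (54.9689, 28.0232) (57, 27.4022) (57, 49) (28.8733, 49)]  |A|=339.0088
10. canonical 5-gon: [(36.6806, 41.0326) (54.9689, 28.0232) (57, 27.4022) (57, 49) (28.8733, 49)]
11. shoelace: 339.0088

Area of P2's cell: 339.0088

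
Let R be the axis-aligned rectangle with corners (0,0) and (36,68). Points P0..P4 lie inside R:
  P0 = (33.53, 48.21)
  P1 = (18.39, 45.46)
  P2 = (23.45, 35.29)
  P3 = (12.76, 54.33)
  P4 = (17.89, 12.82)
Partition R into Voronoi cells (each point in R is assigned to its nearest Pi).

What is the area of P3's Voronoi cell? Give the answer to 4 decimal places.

Area of P3's cell: 516.9438

1. box [0,36]×[0,68]: [(0, 0) (36, 0) (36, 68) (0, 68)]
2. ⊥bis P3·P0 via (23.145,51.27): [(0, 0) (8.038, 0) (28.0746, 68) (0, 68)]  |A|=1227.8281
3. ⊥bis P3·P1 via (15.575,49.895): [(0, 40.0092) (24.3881, 55.4889) (28.0746, 68) (0, 68)]  |A|=516.9438
4. ⊥bis P3·P2 via (18.105,44.81): [(0, 40.0092) (24.3881, 55.4889) (28.0746, 68) (0, 68)]  |A|=516.9438
5. ⊥bis P3·P4 via (15.325,33.575): [(0, 40.0092) (24.3881, 55.4889) (28.0746, 68) (0, 68)]  |A|=516.9438
6. canonical 4-gon: [(0, 40.0092) (24.3881, 55.4889) (28.0746, 68) (0, 68)]
7. shoelace: 516.9438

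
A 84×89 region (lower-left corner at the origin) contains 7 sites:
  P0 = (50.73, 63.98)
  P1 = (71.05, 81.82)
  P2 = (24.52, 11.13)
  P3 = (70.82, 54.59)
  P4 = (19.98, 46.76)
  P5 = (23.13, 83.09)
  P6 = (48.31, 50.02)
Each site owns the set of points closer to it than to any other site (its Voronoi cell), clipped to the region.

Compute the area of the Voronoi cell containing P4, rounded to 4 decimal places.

Area of P4's cell: 1264.8214

1. box [0,84]×[0,89]: [(0, 0) (84, 0) (84, 89) (0, 89)]
2. ⊥bis P4·P0 via (35.355,55.37): [(0, 0) (66.3622, 0) (16.5222, 89) (0, 89)]  |A|=3688.3558
3. ⊥bis P4·P1 via (45.515,64.29): [(0, 0) (66.3622, 0) (16.5222, 89) (0, 89)]  |A|=3688.3558
4. ⊥bis P4·P2 via (22.25,28.945): [(0, 26.1099) (48.2946, 32.2636) (16.5222, 89) (0, 89)]  |A|=1987.3305
5. ⊥bis P4·P3 via (45.4,50.675): [(0, 26.1099) (48.2367, 32.2562) (48.2132, 32.4089) (16.5222, 89) (0, 89)]  |A|=1987.326
6. ⊥bis P4·P5 via (21.555,64.925): [(0, 66.7939) (0, 26.1099) (48.2367, 32.2562) (48.2132, 32.4089) (30.4354, 64.155)]  |A|=1444.154
7. ⊥bis P4·P6 via (34.145,48.39): [(0, 66.7939) (0, 26.1099) (36.1784, 30.7198) (32.8211, 59.8948) (30.4354, 64.155)]  |A|=1264.8214
8. canonical 5-gon: [(0, 66.7939) (0, 26.1099) (36.1784, 30.7198) (32.8211, 59.8948) (30.4354, 64.155)]
9. shoelace: 1264.8214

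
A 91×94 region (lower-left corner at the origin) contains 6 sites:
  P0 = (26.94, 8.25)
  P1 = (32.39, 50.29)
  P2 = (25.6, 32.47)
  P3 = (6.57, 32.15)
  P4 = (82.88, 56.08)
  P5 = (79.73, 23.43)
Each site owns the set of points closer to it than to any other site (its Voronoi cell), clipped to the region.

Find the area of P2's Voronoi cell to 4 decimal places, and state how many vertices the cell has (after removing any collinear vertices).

1. box [0,91]×[0,94]: [(0, 0) (91, 0) (91, 94) (0, 94)]
2. ⊥bis P2·P0 via (26.27,20.36): [(0, 18.9066) (91, 23.9413) (91, 94) (0, 94)]  |A|=6604.4231
3. ⊥bis P2·P1 via (28.995,41.38): [(0, 52.428) (0, 18.9066) (76.8209, 23.1568)]  |A|=1287.5738
4. ⊥bis P2·P3 via (16.085,32.31): [(15.8482, 46.3893) (16.2952, 19.8081) (76.8209, 23.1568)]  |A|=805.1707
5. ⊥bis P2·P4 via (54.24,44.275): [(60.3592, 29.4292) (15.8482, 46.3893) (16.2952, 19.8081) (63.254, 22.4062)]  |A|=756.4441
6. ⊥bis P2·P5 via (52.665,27.95): [(53.3576, 32.0971) (15.8482, 46.3893) (16.2952, 19.8081) (51.6318, 21.7632)]  |A|=676.2225
7. canonical 4-gon: [(53.3576, 32.0971) (15.8482, 46.3893) (16.2952, 19.8081) (51.6318, 21.7632)]
8. shoelace: 676.2225

Area of P2's cell: 676.2225 (4 vertices)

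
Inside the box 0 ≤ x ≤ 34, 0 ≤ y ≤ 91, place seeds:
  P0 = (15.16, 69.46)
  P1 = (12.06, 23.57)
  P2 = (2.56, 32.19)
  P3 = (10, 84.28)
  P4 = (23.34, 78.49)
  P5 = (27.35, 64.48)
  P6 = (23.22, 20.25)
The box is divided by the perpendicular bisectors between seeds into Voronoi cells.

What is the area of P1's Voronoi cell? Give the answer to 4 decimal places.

Area of P1's cell: 509.5025

1. box [0,34]×[0,91]: [(0, 0) (34, 0) (34, 91) (0, 91)]
2. ⊥bis P1·P0 via (13.61,46.515): [(0, 47.4344) (0, 0) (34, 0) (34, 45.1376)]  |A|=1573.7239
3. ⊥bis P1·P2 via (7.31,27.88): [(23.6061, 45.8397) (0, 19.8237) (0, 0) (34, 0) (34, 45.1376)]  |A|=1247.8339
4. ⊥bis P1·P3 via (11.03,53.925): [(23.6061, 45.8397) (0, 19.8237) (0, 0) (34, 0) (34, 45.1376)]  |A|=1247.8339
5. ⊥bis P1·P4 via (17.7,51.03): [(23.6061, 45.8397) (0, 19.8237) (0, 0) (34, 0) (34, 45.1376)]  |A|=1247.8339
6. ⊥bis P1·P5 via (19.705,44.025): [(21.3885, 43.3958) (0, 19.8237) (0, 0) (34, 0) (34, 38.6823)]  |A|=1193.6488
7. ⊥bis P1·P6 via (17.64,21.91): [(23.7673, 42.5067) (21.3885, 43.3958) (0, 19.8237) (0, 0) (11.122, 0)]  |A|=509.5025
8. canonical 5-gon: [(23.7673, 42.5067) (21.3885, 43.3958) (0, 19.8237) (0, 0) (11.122, 0)]
9. shoelace: 509.5025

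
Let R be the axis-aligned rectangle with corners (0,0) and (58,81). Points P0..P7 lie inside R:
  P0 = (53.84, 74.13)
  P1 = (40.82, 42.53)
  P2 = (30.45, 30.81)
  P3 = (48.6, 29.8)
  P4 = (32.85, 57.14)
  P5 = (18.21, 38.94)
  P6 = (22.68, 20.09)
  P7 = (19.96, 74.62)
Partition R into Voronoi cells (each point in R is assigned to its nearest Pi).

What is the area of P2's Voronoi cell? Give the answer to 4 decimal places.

Area of P2's cell: 258.7332

1. box [0,58]×[0,81]: [(0, 0) (58, 0) (58, 81) (0, 81)]
2. ⊥bis P2·P0 via (42.145,52.47): [(0, 75.2256) (0, 0) (58, 0) (58, 43.9093)]  |A|=3454.9121
3. ⊥bis P2·P1 via (35.635,36.67): [(0, 68.2003) (0, 0) (58, 0) (58, 16.8812)]  |A|=2467.3623
4. ⊥bis P2·P3 via (39.525,30.305): [(39.68, 33.0909) (0, 68.2003) (0, 0) (37.8386, 0)]  |A|=1979.1516
5. ⊥bis P2·P4 via (31.65,43.975): [(39.68, 33.0909) (26.8885, 44.409) (0, 46.8599) (0, 0) (37.8386, 0)]  |A|=1692.2464
6. ⊥bis P2·P5 via (24.33,34.875): [(39.68, 33.0909) (29.2656, 42.3057) (1.1655, 0) (37.8386, 0)]  |A|=956.5372
7. ⊥bis P2·P6 via (26.565,25.45): [(38.7628, 16.6088) (39.68, 33.0909) (29.2656, 42.3057) (20.8305, 29.6064)]  |A|=258.7332
8. ⊥bis P2·P7 via (25.205,52.715): [(38.7628, 16.6088) (39.68, 33.0909) (29.2656, 42.3057) (20.8305, 29.6064)]  |A|=258.7332
9. canonical 4-gon: [(38.7628, 16.6088) (39.68, 33.0909) (29.2656, 42.3057) (20.8305, 29.6064)]
10. shoelace: 258.7332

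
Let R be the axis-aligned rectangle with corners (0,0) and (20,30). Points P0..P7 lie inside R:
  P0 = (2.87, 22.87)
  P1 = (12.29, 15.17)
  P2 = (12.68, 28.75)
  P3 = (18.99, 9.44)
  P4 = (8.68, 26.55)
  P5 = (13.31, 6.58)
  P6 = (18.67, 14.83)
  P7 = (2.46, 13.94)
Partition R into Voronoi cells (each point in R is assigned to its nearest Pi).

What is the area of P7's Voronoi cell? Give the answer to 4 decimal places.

1. box [0,20]×[0,30]: [(0, 0) (20, 0) (20, 30) (0, 30)]
2. ⊥bis P7·P0 via (2.665,18.405): [(0, 18.5274) (0, 0) (20, 0) (20, 17.6091)]  |A|=361.3646
3. ⊥bis P7·P1 via (7.375,14.555): [(6.9177, 18.2097) (0, 18.5274) (0, 0) (9.1962, 0)]  |A|=147.8137
4. ⊥bis P7·P2 via (7.57,21.345): [(6.9177, 18.2097) (0, 18.5274) (0, 0) (9.1962, 0)]  |A|=147.8137
5. ⊥bis P7·P3 via (10.725,11.69): [(8.6755, 4.1615) (6.9177, 18.2097) (0, 18.5274) (0, 0) (7.5426, 0)]  |A|=144.373
6. ⊥bis P7·P4 via (5.57,20.245): [(8.6755, 4.1615) (6.9177, 18.2097) (0, 18.5274) (0, 0) (7.5426, 0)]  |A|=144.373
7. ⊥bis P7·P5 via (7.885,10.26): [(7.9082, 10.2941) (6.9177, 18.2097) (0, 18.5274) (0, 0) (0.9252, 0)]  |A|=105.2424
8. ⊥bis P7·P6 via (10.565,14.385): [(7.9082, 10.2941) (6.9177, 18.2097) (0, 18.5274) (0, 0) (0.9252, 0)]  |A|=105.2424
9. canonical 5-gon: [(7.9082, 10.2941) (6.9177, 18.2097) (0, 18.5274) (0, 0) (0.9252, 0)]
10. shoelace: 105.2424

Area of P7's cell: 105.2424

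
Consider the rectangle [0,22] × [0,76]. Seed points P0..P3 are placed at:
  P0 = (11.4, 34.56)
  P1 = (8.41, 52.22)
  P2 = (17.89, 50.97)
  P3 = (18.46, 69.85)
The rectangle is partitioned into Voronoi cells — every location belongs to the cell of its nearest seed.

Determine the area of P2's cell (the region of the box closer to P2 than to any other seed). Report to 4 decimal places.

Area of P2's cell: 165.5473

1. box [0,22]×[0,76]: [(0, 0) (22, 0) (22, 76) (0, 76)]
2. ⊥bis P2·P0 via (14.645,42.765): [(0, 48.557) (22, 39.8562) (22, 76) (0, 76)]  |A|=699.4556
3. ⊥bis P2·P1 via (13.15,51.595): [(12.1175, 43.7646) (22, 39.8562) (22, 76) (16.368, 76)]  |A|=269.3711
4. ⊥bis P2·P3 via (18.175,60.41): [(14.3276, 60.5262) (12.1175, 43.7646) (22, 39.8562) (22, 60.2945)]  |A|=165.5473
5. canonical 4-gon: [(14.3276, 60.5262) (12.1175, 43.7646) (22, 39.8562) (22, 60.2945)]
6. shoelace: 165.5473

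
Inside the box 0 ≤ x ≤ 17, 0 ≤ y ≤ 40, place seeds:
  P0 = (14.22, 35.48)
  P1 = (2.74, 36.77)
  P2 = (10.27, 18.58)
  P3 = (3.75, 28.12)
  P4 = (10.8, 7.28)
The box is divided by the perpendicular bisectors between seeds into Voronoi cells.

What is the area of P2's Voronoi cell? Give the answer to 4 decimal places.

Area of P2's cell: 186.1858

1. box [0,17]×[0,40]: [(0, 0) (17, 0) (17, 40) (0, 40)]
2. ⊥bis P2·P0 via (12.245,27.03): [(0, 29.892) (0, 0) (17, 0) (17, 25.9186)]  |A|=474.3903
3. ⊥bis P2·P1 via (6.505,27.675): [(7.5805, 28.1202) (0, 24.9822) (0, 0) (17, 0) (17, 25.9186)]  |A|=455.7808
4. ⊥bis P2·P3 via (7.01,23.35): [(12.3564, 27.004) (0, 18.5591) (0, 0) (17, 0) (17, 25.9186)]  |A|=404.3732
5. ⊥bis P2·P4 via (10.535,12.93): [(12.3564, 27.004) (0, 18.5591) (0, 12.4359) (17, 13.2332) (17, 25.9186)]  |A|=186.1858
6. canonical 5-gon: [(12.3564, 27.004) (0, 18.5591) (0, 12.4359) (17, 13.2332) (17, 25.9186)]
7. shoelace: 186.1858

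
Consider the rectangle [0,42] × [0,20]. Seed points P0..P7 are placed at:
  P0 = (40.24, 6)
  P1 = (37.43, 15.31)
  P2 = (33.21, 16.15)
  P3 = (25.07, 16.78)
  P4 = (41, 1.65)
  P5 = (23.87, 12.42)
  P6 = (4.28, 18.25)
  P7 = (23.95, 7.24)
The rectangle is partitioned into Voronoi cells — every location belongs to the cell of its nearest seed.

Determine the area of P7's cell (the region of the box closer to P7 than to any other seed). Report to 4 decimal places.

1. box [0,42]×[0,20]: [(0, 0) (42, 0) (42, 20) (0, 20)]
2. ⊥bis P7·P0 via (32.095,6.62): [(0, 0) (31.5911, 0) (33.1135, 20) (0, 20)]  |A|=647.0457
3. ⊥bis P7·P1 via (30.69,11.275): [(0, 0) (31.5911, 0) (32.2509, 8.6677) (25.4667, 20) (0, 20)]  |A|=603.7177
4. ⊥bis P7·P2 via (28.58,11.695): [(0, 0) (31.5911, 0) (32.1953, 7.9377) (20.5889, 20) (0, 20)]  |A|=571.508
5. ⊥bis P7·P3 via (24.51,12.01): [(0, 14.8875) (0, 0) (31.5911, 0) (32.1953, 7.9377) (28.7566, 11.5114)]  |A|=410.6136
6. ⊥bis P7·P4 via (32.475,4.445): [(0, 14.8875) (0, 0) (31.0177, 0) (31.7645, 2.2778) (32.1953, 7.9377) (28.7566, 11.5114)]  |A|=409.9605
7. ⊥bis P7·P5 via (23.91,9.83): [(0, 9.4607) (0, 0) (31.0177, 0) (31.7645, 2.2778) (32.1953, 7.9377) (30.2799, 9.9284)]  |A|=307.6093
8. ⊥bis P7·P6 via (14.115,12.745): [(12.3837, 9.652) (6.9812, 0) (31.0177, 0) (31.7645, 2.2778) (32.1953, 7.9377) (30.2799, 9.9284)]  |A|=215.3387
9. canonical 6-gon: [(12.3837, 9.652) (6.9812, 0) (31.0177, 0) (31.7645, 2.2778) (32.1953, 7.9377) (30.2799, 9.9284)]
10. shoelace: 215.3387

Area of P7's cell: 215.3387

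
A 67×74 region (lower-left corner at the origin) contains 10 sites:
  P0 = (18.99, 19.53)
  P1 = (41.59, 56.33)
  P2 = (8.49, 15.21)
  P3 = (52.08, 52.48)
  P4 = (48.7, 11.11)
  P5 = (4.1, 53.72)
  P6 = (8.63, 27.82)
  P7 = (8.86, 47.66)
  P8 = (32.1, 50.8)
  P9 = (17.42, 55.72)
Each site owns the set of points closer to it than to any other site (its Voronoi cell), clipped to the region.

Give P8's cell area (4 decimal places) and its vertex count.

1. box [0,67]×[0,74]: [(0, 0) (67, 0) (67, 74) (0, 74)]
2. ⊥bis P8·P0 via (25.545,35.165): [(0, 45.8748) (67, 17.7849) (67, 74) (0, 74)]  |A|=2825.3999
3. ⊥bis P8·P1 via (36.845,53.565): [(0, 45.8748) (54.6864, 22.9474) (24.9371, 74) (0, 74)]  |A|=1405.5871
4. ⊥bis P8·P2 via (20.295,33.005): [(0, 46.4685) (2.4318, 44.8553) (54.6864, 22.9474) (24.9371, 74) (0, 74)]  |A|=1404.8652
5. ⊥bis P8·P3 via (42.09,51.64): [(0, 46.4685) (2.4318, 44.8553) (44.1305, 27.373) (42.7853, 43.3709) (24.9371, 74) (0, 74)]  |A|=1323.4052
6. ⊥bis P8·P4 via (40.4,30.955): [(0, 46.4685) (2.4318, 44.8553) (37.9904, 29.9472) (43.7128, 32.3405) (42.7853, 43.3709) (24.9371, 74) (0, 74)]  |A|=1308.6925
7. ⊥bis P8·P5 via (18.1,52.26): [(16.7038, 38.8717) (37.9904, 29.9472) (43.7128, 32.3405) (42.7853, 43.3709) (24.9371, 74) (20.3672, 74)]  |A|=716.7833
8. ⊥bis P8·P6 via (20.365,39.31): [(17.0975, 42.6472) (23.6425, 35.9626) (37.9904, 29.9472) (43.7128, 32.3405) (42.7853, 43.3709) (24.9371, 74) (20.3672, 74)]  |A|=703.1123
9. ⊥bis P8·P7 via (20.48,49.23): [(18.9584, 60.4915) (22.0533, 37.5857) (23.6425, 35.9626) (37.9904, 29.9472) (43.7128, 32.3405) (42.7853, 43.3709) (24.9371, 74) (20.3672, 74)]  |A|=654.1865
10. ⊥bis P8·P9 via (24.76,53.26): [(21.3216, 43.0008) (22.0533, 37.5857) (23.6425, 35.9626) (37.9904, 29.9472) (43.7128, 32.3405) (42.7853, 43.3709) (29.2376, 66.62)]  |A|=475.0757
11. canonical 7-gon: [(21.3216, 43.0008) (22.0533, 37.5857) (23.6425, 35.9626) (37.9904, 29.9472) (43.7128, 32.3405) (42.7853, 43.3709) (29.2376, 66.62)]
12. shoelace: 475.0757

Area of P8's cell: 475.0757 (7 vertices)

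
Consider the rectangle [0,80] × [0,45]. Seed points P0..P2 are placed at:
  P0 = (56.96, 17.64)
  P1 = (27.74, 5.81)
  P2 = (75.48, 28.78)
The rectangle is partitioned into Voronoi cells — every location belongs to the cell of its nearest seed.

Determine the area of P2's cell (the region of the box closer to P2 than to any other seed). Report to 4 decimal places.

1. box [0,80]×[0,45]: [(0, 0) (80, 0) (80, 45) (0, 45)]
2. ⊥bis P2·P0 via (66.22,23.21): [(80, 0.3011) (80, 45) (53.1131, 45)]  |A|=600.909
3. ⊥bis P2·P1 via (51.61,17.295): [(80, 0.3011) (80, 45) (53.1131, 45)]  |A|=600.909
4. canonical 3-gon: [(80, 0.3011) (80, 45) (53.1131, 45)]
5. shoelace: 600.909

Area of P2's cell: 600.9090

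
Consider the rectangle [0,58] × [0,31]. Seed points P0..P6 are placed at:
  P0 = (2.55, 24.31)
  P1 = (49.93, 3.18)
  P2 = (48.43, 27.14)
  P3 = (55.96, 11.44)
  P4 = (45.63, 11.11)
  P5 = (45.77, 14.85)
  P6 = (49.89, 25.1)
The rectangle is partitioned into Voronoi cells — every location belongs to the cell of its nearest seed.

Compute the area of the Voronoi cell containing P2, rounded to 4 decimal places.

Area of P2's cell: 187.5889

1. box [0,58]×[0,31]: [(0, 0) (58, 0) (58, 31) (0, 31)]
2. ⊥bis P2·P0 via (25.49,25.725): [(27.0768, 0) (58, 0) (58, 31) (25.1646, 31)]  |A|=988.2581
3. ⊥bis P2·P1 via (49.18,15.16): [(26.2303, 13.7232) (58, 15.7122) (58, 31) (25.1646, 31)]  |A|=526.4892
4. ⊥bis P2·P3 via (52.195,19.29): [(26.2303, 13.7232) (42.7439, 14.7571) (58, 22.0742) (58, 31) (25.1646, 31)]  |A|=477.9594
5. ⊥bis P2·P4 via (47.03,19.125): [(25.6669, 22.8565) (50.5639, 18.5077) (58, 22.0742) (58, 31) (25.1646, 31)]  |A|=338.5625
6. ⊥bis P2·P5 via (47.1,20.995): [(25.4933, 25.6715) (53.0602, 19.705) (58, 22.0742) (58, 31) (25.1646, 31)]  |A|=279.9488
7. ⊥bis P2·P6 via (49.16,26.12): [(25.4933, 25.6715) (43.1835, 21.8427) (55.9786, 31) (25.1646, 31)]  |A|=187.5889
8. canonical 4-gon: [(25.4933, 25.6715) (43.1835, 21.8427) (55.9786, 31) (25.1646, 31)]
9. shoelace: 187.5889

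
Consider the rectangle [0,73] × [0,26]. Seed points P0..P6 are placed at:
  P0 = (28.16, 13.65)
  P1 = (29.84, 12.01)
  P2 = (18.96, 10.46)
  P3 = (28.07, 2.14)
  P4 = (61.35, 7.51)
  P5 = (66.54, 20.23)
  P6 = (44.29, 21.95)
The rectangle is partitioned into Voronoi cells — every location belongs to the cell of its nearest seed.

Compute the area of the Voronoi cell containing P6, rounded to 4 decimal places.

Area of P6's cell: 291.5323

1. box [0,73]×[0,26]: [(0, 0) (73, 0) (73, 26) (0, 26)]
2. ⊥bis P6·P0 via (36.225,17.8): [(45.3843, 0) (73, 0) (73, 26) (32.0055, 26)]  |A|=891.9318
3. ⊥bis P6·P1 via (37.065,16.98): [(35.4058, 19.392) (48.7454, 0) (73, 0) (73, 26) (32.0055, 26)]  |A|=859.3432
4. ⊥bis P6·P2 via (31.625,16.205): [(35.4058, 19.392) (48.7454, 0) (73, 0) (73, 26) (32.0055, 26)]  |A|=859.3432
5. ⊥bis P6·P3 via (36.18,12.045): [(35.4058, 19.392) (45.9786, 4.0221) (50.8909, 0) (73, 0) (73, 26) (32.0055, 26)]  |A|=855.0283
6. ⊥bis P6·P4 via (52.82,14.73): [(35.4058, 19.392) (44.9824, 5.4703) (62.3592, 26) (32.0055, 26)]  |A|=319.5477
7. ⊥bis P6·P5 via (55.415,21.09): [(35.4058, 19.392) (44.9824, 5.4703) (55.1348, 17.4647) (55.7946, 26) (32.0055, 26)]  |A|=291.5323
8. canonical 5-gon: [(35.4058, 19.392) (44.9824, 5.4703) (55.1348, 17.4647) (55.7946, 26) (32.0055, 26)]
9. shoelace: 291.5323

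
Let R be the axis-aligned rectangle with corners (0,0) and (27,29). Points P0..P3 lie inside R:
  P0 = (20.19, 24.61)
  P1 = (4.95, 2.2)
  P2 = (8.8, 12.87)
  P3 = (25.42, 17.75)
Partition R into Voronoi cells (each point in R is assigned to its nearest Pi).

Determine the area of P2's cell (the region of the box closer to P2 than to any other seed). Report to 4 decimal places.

Area of P2's cell: 314.6721

1. box [0,27]×[0,29]: [(0, 0) (27, 0) (27, 29) (0, 29)]
2. ⊥bis P2·P0 via (14.495,18.74): [(0, 0) (27, 0) (27, 6.6078) (3.9197, 29) (0, 29)]  |A|=524.591
3. ⊥bis P2·P1 via (6.875,7.535): [(0, 10.0157) (27, 0.2734) (27, 6.6078) (3.9197, 29) (0, 29)]  |A|=385.6885
4. ⊥bis P2·P3 via (17.11,15.31): [(0, 10.0157) (20.8763, 2.483) (16.7434, 16.5587) (3.9197, 29) (0, 29)]  |A|=314.6721
5. canonical 5-gon: [(0, 10.0157) (20.8763, 2.483) (16.7434, 16.5587) (3.9197, 29) (0, 29)]
6. shoelace: 314.6721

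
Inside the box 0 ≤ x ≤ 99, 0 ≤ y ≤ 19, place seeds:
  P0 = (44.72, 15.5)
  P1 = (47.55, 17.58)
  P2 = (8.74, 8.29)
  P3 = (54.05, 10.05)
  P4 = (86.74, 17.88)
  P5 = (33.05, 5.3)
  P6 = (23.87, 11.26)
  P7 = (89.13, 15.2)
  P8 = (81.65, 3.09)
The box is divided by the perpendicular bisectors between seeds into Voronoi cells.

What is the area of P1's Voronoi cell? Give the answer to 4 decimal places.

Area of P1's cell: 41.1268

1. box [0,99]×[0,19]: [(0, 0) (99, 0) (99, 19) (0, 19)]
2. ⊥bis P1·P0 via (46.135,16.54): [(58.2916, 0) (99, 0) (99, 19) (44.3269, 19)]  |A|=906.1238
3. ⊥bis P1·P2 via (28.145,12.935): [(58.2916, 0) (99, 0) (99, 19) (44.3269, 19)]  |A|=906.1238
4. ⊥bis P1·P3 via (50.8,13.815): [(49.1712, 12.409) (56.8066, 19) (44.3269, 19)]  |A|=41.1268
5. ⊥bis P1·P4 via (67.145,17.73): [(49.1712, 12.409) (56.8066, 19) (44.3269, 19)]  |A|=41.1268
6. ⊥bis P1·P5 via (40.3,11.44): [(49.1712, 12.409) (56.8066, 19) (44.3269, 19)]  |A|=41.1268
7. ⊥bis P1·P6 via (35.71,14.42): [(49.1712, 12.409) (56.8066, 19) (44.3269, 19)]  |A|=41.1268
8. ⊥bis P1·P7 via (68.34,16.39): [(49.1712, 12.409) (56.8066, 19) (44.3269, 19)]  |A|=41.1268
9. ⊥bis P1·P8 via (64.6,10.335): [(49.1712, 12.409) (56.8066, 19) (44.3269, 19)]  |A|=41.1268
10. canonical 3-gon: [(49.1712, 12.409) (56.8066, 19) (44.3269, 19)]
11. shoelace: 41.1268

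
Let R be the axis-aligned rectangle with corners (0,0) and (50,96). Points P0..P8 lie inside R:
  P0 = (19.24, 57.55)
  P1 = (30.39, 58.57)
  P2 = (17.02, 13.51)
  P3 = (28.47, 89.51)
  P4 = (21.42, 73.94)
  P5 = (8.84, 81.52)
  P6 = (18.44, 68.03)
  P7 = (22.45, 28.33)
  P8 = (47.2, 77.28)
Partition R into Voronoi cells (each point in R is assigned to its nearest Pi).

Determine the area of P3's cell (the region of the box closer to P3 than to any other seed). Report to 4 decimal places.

Area of P3's cell: 362.2805

1. box [0,50]×[0,96]: [(0, 0) (50, 0) (50, 96) (0, 96)]
2. ⊥bis P3·P0 via (23.855,73.53): [(0, 80.4193) (50, 65.9794) (50, 96) (0, 96)]  |A|=1140.0337
3. ⊥bis P3·P1 via (29.43,74.04): [(0, 80.4193) (23.3875, 73.665) (50, 75.3165) (50, 96) (0, 96)]  |A|=1015.7914
4. ⊥bis P3·P2 via (22.745,51.51): [(0, 80.4193) (23.3875, 73.665) (50, 75.3165) (50, 96) (0, 96)]  |A|=1015.7914
5. ⊥bis P3·P4 via (24.945,81.725): [(0, 93.0199) (40.4123, 74.7215) (50, 75.3165) (50, 96) (0, 96)]  |A|=691.3316
6. ⊥bis P3·P5 via (18.655,85.515): [(19.125, 84.3603) (40.4123, 74.7215) (50, 75.3165) (50, 96) (14.3873, 96)]  |A|=579.1025
7. ⊥bis P3·P6 via (23.455,78.77): [(19.125, 84.3603) (40.4123, 74.7215) (50, 75.3165) (50, 96) (14.3873, 96)]  |A|=579.1025
8. ⊥bis P3·P7 via (25.46,58.92): [(19.125, 84.3603) (40.4123, 74.7215) (50, 75.3165) (50, 96) (14.3873, 96)]  |A|=579.1025
9. ⊥bis P3·P8 via (37.835,83.395): [(19.125, 84.3603) (34.052, 77.6014) (46.0656, 96) (14.3873, 96)]  |A|=362.2805
10. canonical 4-gon: [(19.125, 84.3603) (34.052, 77.6014) (46.0656, 96) (14.3873, 96)]
11. shoelace: 362.2805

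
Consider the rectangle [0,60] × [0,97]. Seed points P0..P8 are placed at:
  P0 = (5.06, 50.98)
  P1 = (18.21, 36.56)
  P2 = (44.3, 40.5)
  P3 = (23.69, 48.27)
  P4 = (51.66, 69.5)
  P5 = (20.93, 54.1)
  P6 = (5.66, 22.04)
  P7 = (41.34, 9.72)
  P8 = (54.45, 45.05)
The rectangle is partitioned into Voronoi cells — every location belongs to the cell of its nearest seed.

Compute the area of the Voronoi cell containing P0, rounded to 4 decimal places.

1. box [0,60]×[0,97]: [(0, 0) (60, 0) (60, 97) (0, 97)]
2. ⊥bis P0·P1 via (11.635,43.77): [(0, 33.1597) (60, 87.8754) (60, 97) (0, 97)]  |A|=2188.9467
3. ⊥bis P0·P2 via (24.68,45.74): [(0, 33.1597) (28.1845, 58.862) (38.3702, 97) (0, 97)]  |A|=1631.3369
4. ⊥bis P0·P3 via (14.375,49.625): [(0, 33.1597) (13.8121, 45.7554) (21.2664, 97) (0, 97)]  |A|=985.7781
5. ⊥bis P0·P4 via (28.36,60.24): [(0, 33.1597) (13.8121, 45.7554) (19.2526, 83.1561) (13.7507, 97) (0, 97)]  |A|=933.7547
6. ⊥bis P0·P5 via (12.995,52.54): [(0, 33.1597) (13.8121, 45.7554) (14.0319, 47.266) (4.2543, 97) (0, 97)]  |A|=562.7386
7. ⊥bis P0·P6 via (5.36,36.51): [(0, 36.3989) (3.6346, 36.4742) (13.8121, 45.7554) (14.0319, 47.266) (4.2543, 97) (0, 97)]  |A|=556.852
8. ⊥bis P0·P7 via (23.2,30.35): [(0, 36.3989) (3.6346, 36.4742) (13.8121, 45.7554) (14.0319, 47.266) (4.2543, 97) (0, 97)]  |A|=556.852
9. ⊥bis P0·P8 via (29.755,48.015): [(0, 36.3989) (3.6346, 36.4742) (13.8121, 45.7554) (14.0319, 47.266) (4.2543, 97) (0, 97)]  |A|=556.852
10. canonical 6-gon: [(0, 36.3989) (3.6346, 36.4742) (13.8121, 45.7554) (14.0319, 47.266) (4.2543, 97) (0, 97)]
11. shoelace: 556.852

Area of P0's cell: 556.8520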